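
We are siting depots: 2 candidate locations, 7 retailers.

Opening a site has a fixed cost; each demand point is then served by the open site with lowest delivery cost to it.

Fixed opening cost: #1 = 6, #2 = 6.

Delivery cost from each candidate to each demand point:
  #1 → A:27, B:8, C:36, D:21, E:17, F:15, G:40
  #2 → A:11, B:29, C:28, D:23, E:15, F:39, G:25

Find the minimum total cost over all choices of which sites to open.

Open {#1, #2}: assign each demand point to its cheapest open site.
  A→#2 11, B→#1 8, C→#2 28, D→#1 21, E→#2 15, F→#1 15, G→#2 25
  delivery cost 123, fixed 12 → total 135.
Compare {#1}: delivery cost 164 + fixed 6 = 170.
Compare {#2}: delivery cost 170 + fixed 6 = 176.

135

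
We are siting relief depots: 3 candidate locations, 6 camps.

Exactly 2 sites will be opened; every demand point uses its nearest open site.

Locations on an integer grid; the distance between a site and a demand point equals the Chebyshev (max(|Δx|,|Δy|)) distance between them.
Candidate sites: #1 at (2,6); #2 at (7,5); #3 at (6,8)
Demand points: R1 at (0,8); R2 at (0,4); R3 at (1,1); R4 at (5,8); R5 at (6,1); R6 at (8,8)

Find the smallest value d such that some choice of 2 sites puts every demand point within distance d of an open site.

Open {#1, #2}.
  Farthest demand point is R3 at distance 5 (to #1); all others are ≤ 5.
With {#1, #3} the worst case is 5.
With {#2, #3} the worst case is 6.
No size-2 selection achieves below 5.

5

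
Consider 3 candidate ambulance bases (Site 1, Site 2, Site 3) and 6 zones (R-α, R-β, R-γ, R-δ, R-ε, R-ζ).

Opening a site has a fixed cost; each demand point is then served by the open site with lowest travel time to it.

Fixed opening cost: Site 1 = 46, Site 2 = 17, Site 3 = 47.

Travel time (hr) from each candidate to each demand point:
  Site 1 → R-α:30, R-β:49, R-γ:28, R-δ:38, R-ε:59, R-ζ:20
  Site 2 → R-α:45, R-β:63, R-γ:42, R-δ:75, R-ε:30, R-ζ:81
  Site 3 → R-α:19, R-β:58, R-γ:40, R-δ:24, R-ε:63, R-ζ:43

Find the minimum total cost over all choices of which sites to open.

258

Open {Site 1, Site 2}: assign each demand point to its cheapest open site.
  R-α→Site 1 30, R-β→Site 1 49, R-γ→Site 1 28, R-δ→Site 1 38, R-ε→Site 2 30, R-ζ→Site 1 20
  travel time 195, fixed 63 → total 258.
Compare {Site 1}: travel time 224 + fixed 46 = 270.
Compare {Site 2, Site 3}: travel time 214 + fixed 64 = 278.
Compare {Site 1, Site 2, Site 3}: travel time 170 + fixed 110 = 280.
All other subsets cost ≥ 270. Minimum total cost: 258.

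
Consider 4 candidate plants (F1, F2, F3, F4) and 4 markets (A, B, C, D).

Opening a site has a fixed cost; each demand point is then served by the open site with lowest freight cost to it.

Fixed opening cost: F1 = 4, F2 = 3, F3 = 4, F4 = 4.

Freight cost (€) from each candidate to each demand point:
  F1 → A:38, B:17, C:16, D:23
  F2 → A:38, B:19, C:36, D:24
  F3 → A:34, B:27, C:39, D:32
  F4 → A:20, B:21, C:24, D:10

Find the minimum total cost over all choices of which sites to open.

Open {F1, F4}: assign each demand point to its cheapest open site.
  A→F4 20, B→F1 17, C→F1 16, D→F4 10
  freight cost 63, fixed 8 → total 71.
Compare {F1, F2, F4}: freight cost 63 + fixed 11 = 74.
Compare {F1, F3, F4}: freight cost 63 + fixed 12 = 75.
Compare {F1, F2, F3, F4}: freight cost 63 + fixed 15 = 78.
All other subsets cost ≥ 74. Minimum total cost: 71.

71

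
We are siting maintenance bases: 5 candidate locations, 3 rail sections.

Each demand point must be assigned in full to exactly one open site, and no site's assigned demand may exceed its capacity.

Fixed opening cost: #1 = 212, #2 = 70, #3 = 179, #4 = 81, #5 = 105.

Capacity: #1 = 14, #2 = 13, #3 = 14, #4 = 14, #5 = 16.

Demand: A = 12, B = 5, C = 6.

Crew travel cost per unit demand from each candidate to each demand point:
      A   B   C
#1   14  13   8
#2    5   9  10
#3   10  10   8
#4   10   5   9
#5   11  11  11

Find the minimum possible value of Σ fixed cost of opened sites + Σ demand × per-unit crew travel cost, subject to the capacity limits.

Open {#2, #4}; cheapest assignment that respects the capacities:
  #2 (cap 13, load 12): A — cost 12×5 = 60
  #4 (cap 14, load 11): B, C — cost 5×5 + 6×9 = 79
  Shipping 139, fixed 151 → total 290.
  Any other capacity-feasible assignment to {#2, #4} ships for at least 139.
Compare {#2, #5}: its best feasible assignment gives total 356.
Compare {#2, #4, #5}: its best feasible assignment gives total 395.
Every other set of open sites that can feasibly serve all demand totals ≥ 356 even under its best assignment. Minimum: 290.

290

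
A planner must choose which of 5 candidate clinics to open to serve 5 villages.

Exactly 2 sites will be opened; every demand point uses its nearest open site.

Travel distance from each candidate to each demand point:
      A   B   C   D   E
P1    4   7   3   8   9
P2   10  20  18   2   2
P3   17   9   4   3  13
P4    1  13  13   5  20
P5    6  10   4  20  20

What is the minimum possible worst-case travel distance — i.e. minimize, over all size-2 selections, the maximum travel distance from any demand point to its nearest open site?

Open {P1, P2}.
  Farthest demand point is B at travel distance 7 (to P1); all others are ≤ 7.
With {P1, P3} the worst case is 9.
With {P1, P4} the worst case is 9.
No size-2 selection achieves below 7.

7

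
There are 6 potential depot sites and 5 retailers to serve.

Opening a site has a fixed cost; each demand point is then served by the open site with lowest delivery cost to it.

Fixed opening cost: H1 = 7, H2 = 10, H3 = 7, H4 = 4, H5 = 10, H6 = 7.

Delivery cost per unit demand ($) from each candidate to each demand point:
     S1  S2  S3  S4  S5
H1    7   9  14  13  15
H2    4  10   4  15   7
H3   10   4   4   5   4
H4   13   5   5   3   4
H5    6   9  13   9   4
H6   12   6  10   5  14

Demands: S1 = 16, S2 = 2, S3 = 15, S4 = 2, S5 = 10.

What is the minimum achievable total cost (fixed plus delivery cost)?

194

Open {H2, H4}: assign each demand point to its cheapest open site.
  S1→H2 16×4=64, S2→H4 2×5=10, S3→H2 15×4=60, S4→H4 2×3=6, S5→H4 10×4=40
  delivery cost 180, fixed 14 → total 194.
Compare {H2, H3}: delivery cost 182 + fixed 17 = 199.
Compare {H2, H3, H4}: delivery cost 178 + fixed 21 = 199.
Compare {H1, H2, H4}: delivery cost 180 + fixed 21 = 201.
All other subsets cost ≥ 199. Minimum total cost: 194.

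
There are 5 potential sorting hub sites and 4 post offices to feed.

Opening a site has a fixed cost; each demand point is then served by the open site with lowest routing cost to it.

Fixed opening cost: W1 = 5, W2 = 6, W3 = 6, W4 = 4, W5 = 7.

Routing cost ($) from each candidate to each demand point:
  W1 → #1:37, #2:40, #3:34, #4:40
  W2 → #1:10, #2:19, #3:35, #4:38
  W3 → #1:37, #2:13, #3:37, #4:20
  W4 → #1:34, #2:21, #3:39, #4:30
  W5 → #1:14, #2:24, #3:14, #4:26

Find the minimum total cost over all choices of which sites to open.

Open {W3, W5}: assign each demand point to its cheapest open site.
  #1→W5 14, #2→W3 13, #3→W5 14, #4→W3 20
  routing cost 61, fixed 13 → total 74.
Compare {W2, W3, W5}: routing cost 57 + fixed 19 = 76.
Compare {W3, W4, W5}: routing cost 61 + fixed 17 = 78.
Compare {W1, W3, W5}: routing cost 61 + fixed 18 = 79.
All other subsets cost ≥ 76. Minimum total cost: 74.

74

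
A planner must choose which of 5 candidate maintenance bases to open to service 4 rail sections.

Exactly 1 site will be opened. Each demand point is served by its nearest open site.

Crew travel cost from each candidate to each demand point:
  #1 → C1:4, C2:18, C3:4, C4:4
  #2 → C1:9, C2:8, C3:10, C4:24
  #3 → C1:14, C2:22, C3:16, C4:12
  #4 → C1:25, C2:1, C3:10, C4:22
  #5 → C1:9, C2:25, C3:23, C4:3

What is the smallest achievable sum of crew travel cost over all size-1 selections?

30

Open {#1}.
  C1→#1 4, C2→#1 18, C3→#1 4, C4→#1 4  ⇒ total 30.
Compare {#2}: total 51.
Compare {#4}: total 58.
No size-1 selection does better; minimum is 30.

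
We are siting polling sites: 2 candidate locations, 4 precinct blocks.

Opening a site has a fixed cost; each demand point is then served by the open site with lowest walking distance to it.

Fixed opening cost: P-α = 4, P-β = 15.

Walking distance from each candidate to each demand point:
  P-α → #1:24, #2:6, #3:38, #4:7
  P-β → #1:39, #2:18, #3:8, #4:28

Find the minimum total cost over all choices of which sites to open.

64

Open {P-α, P-β}: assign each demand point to its cheapest open site.
  #1→P-α 24, #2→P-α 6, #3→P-β 8, #4→P-α 7
  walking distance 45, fixed 19 → total 64.
Compare {P-α}: walking distance 75 + fixed 4 = 79.
Compare {P-β}: walking distance 93 + fixed 15 = 108.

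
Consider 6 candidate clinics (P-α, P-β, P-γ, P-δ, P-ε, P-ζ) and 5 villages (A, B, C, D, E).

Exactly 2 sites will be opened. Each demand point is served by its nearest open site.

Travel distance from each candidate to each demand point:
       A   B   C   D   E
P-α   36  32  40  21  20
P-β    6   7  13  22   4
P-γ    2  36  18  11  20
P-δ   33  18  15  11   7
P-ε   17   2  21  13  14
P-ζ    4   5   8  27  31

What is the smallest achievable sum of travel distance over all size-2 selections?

Open {P-δ, P-ζ}.
  A→P-ζ 4, B→P-ζ 5, C→P-ζ 8, D→P-δ 11, E→P-δ 7  ⇒ total 35.
Compare {P-β, P-γ}: total 37.
Compare {P-β, P-ε}: total 38.
No size-2 selection does better; minimum is 35.

35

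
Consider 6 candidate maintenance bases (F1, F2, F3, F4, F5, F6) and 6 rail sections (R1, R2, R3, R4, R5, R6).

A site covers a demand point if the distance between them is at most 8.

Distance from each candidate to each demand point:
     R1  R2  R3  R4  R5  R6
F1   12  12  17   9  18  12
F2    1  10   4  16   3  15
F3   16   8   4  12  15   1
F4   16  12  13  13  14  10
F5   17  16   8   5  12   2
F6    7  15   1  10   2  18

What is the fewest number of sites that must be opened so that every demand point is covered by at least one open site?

3

Coverage sets (demand points within 8 of each site):
  F1: {}
  F2: {R1, R3, R5}
  F3: {R2, R3, R6}
  F4: {}
  F5: {R3, R4, R6}
  F6: {R1, R3, R5}
No 2 sites suffice: every size-2 union leaves at least one demand point uncovered.
But {F2, F3, F5} covers everything, so the minimum is 3.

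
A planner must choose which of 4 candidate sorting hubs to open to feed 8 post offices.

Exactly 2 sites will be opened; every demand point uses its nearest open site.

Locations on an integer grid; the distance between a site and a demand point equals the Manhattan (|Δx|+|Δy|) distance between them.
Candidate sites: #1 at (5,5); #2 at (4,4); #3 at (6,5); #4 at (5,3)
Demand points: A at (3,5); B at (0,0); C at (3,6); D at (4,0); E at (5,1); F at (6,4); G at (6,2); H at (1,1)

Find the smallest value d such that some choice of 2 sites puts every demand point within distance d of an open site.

8

Open {#1, #2}.
  Farthest demand point is B at distance 8 (to #2); all others are ≤ 8.
With {#1, #4} the worst case is 8.
With {#2, #3} the worst case is 8.
No size-2 selection achieves below 8.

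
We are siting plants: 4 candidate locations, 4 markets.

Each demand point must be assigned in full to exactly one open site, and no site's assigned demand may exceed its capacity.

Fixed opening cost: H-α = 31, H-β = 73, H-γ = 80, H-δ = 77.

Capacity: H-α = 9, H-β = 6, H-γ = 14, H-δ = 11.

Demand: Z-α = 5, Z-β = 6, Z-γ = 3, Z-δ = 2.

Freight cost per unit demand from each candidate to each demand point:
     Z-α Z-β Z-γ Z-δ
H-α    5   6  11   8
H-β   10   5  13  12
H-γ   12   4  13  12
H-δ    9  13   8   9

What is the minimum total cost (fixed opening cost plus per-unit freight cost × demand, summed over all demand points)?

215

Open {H-α, H-γ}; cheapest assignment that respects the capacities:
  H-α (cap 9, load 7): Z-α, Z-δ — cost 5×5 + 2×8 = 41
  H-γ (cap 14, load 9): Z-β, Z-γ — cost 6×4 + 3×13 = 63
  Shipping 104, fixed 111 → total 215.
  Any other capacity-feasible assignment to {H-α, H-γ} ships for at least 104.
Compare {H-α, H-δ}: its best feasible assignment gives total 229.
Compare {H-β, H-δ}: its best feasible assignment gives total 267.
Every other set of open sites that can feasibly serve all demand totals ≥ 229 even under its best assignment. Minimum: 215.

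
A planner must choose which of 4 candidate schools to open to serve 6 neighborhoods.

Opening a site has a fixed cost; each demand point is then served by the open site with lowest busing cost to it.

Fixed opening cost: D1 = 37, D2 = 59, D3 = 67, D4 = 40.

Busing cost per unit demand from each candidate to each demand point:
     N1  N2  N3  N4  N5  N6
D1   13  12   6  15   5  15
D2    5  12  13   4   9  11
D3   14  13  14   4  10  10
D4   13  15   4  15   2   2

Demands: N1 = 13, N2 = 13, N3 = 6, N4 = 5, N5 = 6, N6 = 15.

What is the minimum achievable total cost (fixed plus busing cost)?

Open {D2, D4}: assign each demand point to its cheapest open site.
  N1→D2 13×5=65, N2→D2 13×12=156, N3→D4 6×4=24, N4→D2 5×4=20, N5→D4 6×2=12, N6→D4 15×2=30
  busing cost 307, fixed 99 → total 406.
Compare {D1, D2, D4}: busing cost 307 + fixed 136 = 443.
Compare {D2, D3, D4}: busing cost 307 + fixed 166 = 473.
Compare {D1, D2, D3, D4}: busing cost 307 + fixed 203 = 510.
All other subsets cost ≥ 443. Minimum total cost: 406.

406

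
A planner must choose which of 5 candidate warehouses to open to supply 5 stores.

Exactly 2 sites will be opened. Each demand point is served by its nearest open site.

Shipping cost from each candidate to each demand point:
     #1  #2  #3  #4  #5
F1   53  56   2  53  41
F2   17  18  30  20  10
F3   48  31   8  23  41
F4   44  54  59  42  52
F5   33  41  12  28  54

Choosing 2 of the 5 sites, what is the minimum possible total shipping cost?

67

Open {F1, F2}.
  #1→F2 17, #2→F2 18, #3→F1 2, #4→F2 20, #5→F2 10  ⇒ total 67.
Compare {F2, F3}: total 73.
Compare {F2, F5}: total 77.
No size-2 selection does better; minimum is 67.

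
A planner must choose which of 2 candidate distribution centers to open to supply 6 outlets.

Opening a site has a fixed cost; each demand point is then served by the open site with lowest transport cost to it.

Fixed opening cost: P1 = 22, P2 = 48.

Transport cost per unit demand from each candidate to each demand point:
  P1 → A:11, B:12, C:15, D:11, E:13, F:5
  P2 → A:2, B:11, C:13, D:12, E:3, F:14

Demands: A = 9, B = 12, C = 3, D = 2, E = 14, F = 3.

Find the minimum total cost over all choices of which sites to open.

Open {P1, P2}: assign each demand point to its cheapest open site.
  A→P2 9×2=18, B→P2 12×11=132, C→P2 3×13=39, D→P1 2×11=22, E→P2 14×3=42, F→P1 3×5=15
  transport cost 268, fixed 70 → total 338.
Compare {P2}: transport cost 297 + fixed 48 = 345.
Compare {P1}: transport cost 507 + fixed 22 = 529.

338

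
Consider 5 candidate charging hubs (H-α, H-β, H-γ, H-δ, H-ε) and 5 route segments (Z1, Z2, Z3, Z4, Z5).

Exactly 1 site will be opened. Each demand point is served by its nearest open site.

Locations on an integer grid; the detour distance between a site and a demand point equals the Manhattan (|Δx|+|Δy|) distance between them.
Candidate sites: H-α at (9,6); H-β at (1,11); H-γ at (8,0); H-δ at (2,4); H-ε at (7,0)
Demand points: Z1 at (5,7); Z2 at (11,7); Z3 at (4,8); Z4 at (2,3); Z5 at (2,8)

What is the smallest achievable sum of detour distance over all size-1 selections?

29

Open {H-δ}.
  Z1→H-δ 6, Z2→H-δ 12, Z3→H-δ 6, Z4→H-δ 1, Z5→H-δ 4  ⇒ total 29.
Compare {H-α}: total 34.
Compare {H-β}: total 41.
No size-1 selection does better; minimum is 29.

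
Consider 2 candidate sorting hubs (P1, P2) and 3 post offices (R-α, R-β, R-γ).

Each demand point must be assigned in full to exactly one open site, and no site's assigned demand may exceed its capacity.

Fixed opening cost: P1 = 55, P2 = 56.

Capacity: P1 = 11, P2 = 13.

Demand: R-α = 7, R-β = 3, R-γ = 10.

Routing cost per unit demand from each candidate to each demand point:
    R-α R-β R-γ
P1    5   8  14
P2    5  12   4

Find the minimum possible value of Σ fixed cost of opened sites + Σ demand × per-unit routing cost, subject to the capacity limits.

210

Open {P1, P2}; cheapest assignment that respects the capacities:
  P1 (cap 11, load 10): R-α, R-β — cost 7×5 + 3×8 = 59
  P2 (cap 13, load 10): R-γ — cost 10×4 = 40
  Shipping 99, fixed 111 → total 210.
  Any other capacity-feasible assignment to {P1, P2} ships for at least 99.
Total demand is 20 and no other set of sites has combined capacity ≥ 20, so {P1, P2} is the only feasible choice of open sites. Minimum: 210.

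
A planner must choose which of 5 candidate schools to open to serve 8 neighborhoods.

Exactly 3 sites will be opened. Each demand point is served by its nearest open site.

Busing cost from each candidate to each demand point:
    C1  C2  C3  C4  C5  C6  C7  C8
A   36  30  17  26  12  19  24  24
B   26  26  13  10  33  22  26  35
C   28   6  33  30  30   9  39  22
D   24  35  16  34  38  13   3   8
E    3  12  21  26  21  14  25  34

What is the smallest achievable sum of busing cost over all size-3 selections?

Open {B, D, E}.
  C1→E 3, C2→E 12, C3→B 13, C4→B 10, C5→E 21, C6→D 13, C7→D 3, C8→D 8  ⇒ total 83.
Compare {C, D, E}: total 92.
Compare {A, D, E}: total 93.
No size-3 selection does better; minimum is 83.

83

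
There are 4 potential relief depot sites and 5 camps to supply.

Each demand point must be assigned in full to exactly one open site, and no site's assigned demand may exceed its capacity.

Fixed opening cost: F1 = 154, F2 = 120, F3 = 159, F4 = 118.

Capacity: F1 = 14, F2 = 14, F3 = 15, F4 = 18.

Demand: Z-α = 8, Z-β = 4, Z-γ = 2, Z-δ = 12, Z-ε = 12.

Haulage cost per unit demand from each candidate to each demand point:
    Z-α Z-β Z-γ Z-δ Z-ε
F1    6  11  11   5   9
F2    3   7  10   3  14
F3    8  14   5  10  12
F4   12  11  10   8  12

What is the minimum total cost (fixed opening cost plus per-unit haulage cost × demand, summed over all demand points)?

668

Open {F1, F2, F4}; cheapest assignment that respects the capacities:
  F1 (cap 14, load 12): Z-δ — cost 12×5 = 60
  F2 (cap 14, load 14): Z-α, Z-β, Z-γ — cost 8×3 + 4×7 + 2×10 = 72
  F4 (cap 18, load 12): Z-ε — cost 12×12 = 144
  Shipping 276, fixed 392 → total 668.
  Any other capacity-feasible assignment to {F1, F2, F4} ships for at least 276.
Compare {F2, F3, F4}: its best feasible assignment gives total 695.
Compare {F1, F2, F3}: its best feasible assignment gives total 699.
Every other set of open sites that can feasibly serve all demand totals ≥ 695 even under its best assignment. Minimum: 668.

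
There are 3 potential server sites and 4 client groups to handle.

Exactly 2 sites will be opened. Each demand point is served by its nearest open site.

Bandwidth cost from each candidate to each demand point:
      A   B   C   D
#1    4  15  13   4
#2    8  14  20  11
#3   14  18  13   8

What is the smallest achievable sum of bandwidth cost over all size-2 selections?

35

Open {#1, #2}.
  A→#1 4, B→#2 14, C→#1 13, D→#1 4  ⇒ total 35.
Compare {#1, #3}: total 36.
Compare {#2, #3}: total 43.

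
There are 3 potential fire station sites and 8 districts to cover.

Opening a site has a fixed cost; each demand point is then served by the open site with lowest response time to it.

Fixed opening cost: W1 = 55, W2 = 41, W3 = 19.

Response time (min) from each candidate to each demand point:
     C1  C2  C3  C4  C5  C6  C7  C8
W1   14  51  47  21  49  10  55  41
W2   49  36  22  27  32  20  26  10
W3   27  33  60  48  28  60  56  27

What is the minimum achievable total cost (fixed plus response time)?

253

Open {W2, W3}: assign each demand point to its cheapest open site.
  C1→W3 27, C2→W3 33, C3→W2 22, C4→W2 27, C5→W3 28, C6→W2 20, C7→W2 26, C8→W2 10
  response time 193, fixed 60 → total 253.
Compare {W2}: response time 222 + fixed 41 = 263.
Compare {W1, W2}: response time 171 + fixed 96 = 267.
Compare {W1, W2, W3}: response time 164 + fixed 115 = 279.
All other subsets cost ≥ 263. Minimum total cost: 253.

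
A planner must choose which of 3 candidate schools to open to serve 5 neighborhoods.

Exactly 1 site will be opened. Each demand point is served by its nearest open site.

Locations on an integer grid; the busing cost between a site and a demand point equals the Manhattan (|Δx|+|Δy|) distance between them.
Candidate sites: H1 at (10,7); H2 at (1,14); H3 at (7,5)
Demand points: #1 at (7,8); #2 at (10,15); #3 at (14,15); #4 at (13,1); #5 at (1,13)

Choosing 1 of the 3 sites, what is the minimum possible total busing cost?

48

Open {H1}.
  #1→H1 4, #2→H1 8, #3→H1 12, #4→H1 9, #5→H1 15  ⇒ total 48.
Compare {H3}: total 57.
Compare {H2}: total 62.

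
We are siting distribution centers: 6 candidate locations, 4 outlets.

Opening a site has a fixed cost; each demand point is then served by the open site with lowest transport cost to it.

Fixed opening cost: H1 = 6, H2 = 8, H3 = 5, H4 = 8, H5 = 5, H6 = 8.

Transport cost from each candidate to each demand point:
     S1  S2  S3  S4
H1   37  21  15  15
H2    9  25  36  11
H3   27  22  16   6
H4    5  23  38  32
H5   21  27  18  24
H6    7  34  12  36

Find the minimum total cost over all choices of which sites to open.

Open {H3, H6}: assign each demand point to its cheapest open site.
  S1→H6 7, S2→H3 22, S3→H6 12, S4→H3 6
  transport cost 47, fixed 13 → total 60.
Compare {H3, H4}: transport cost 49 + fixed 13 = 62.
Compare {H1, H3, H6}: transport cost 46 + fixed 19 = 65.
Compare {H3, H5, H6}: transport cost 47 + fixed 18 = 65.
All other subsets cost ≥ 62. Minimum total cost: 60.

60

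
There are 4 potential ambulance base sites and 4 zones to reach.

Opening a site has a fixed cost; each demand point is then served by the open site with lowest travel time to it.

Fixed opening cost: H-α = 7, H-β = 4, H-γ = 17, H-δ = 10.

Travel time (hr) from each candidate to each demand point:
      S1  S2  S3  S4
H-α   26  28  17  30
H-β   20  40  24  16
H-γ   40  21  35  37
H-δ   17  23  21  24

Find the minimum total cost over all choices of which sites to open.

Open {H-β, H-δ}: assign each demand point to its cheapest open site.
  S1→H-δ 17, S2→H-δ 23, S3→H-δ 21, S4→H-β 16
  travel time 77, fixed 14 → total 91.
Compare {H-α, H-β}: travel time 81 + fixed 11 = 92.
Compare {H-α, H-β, H-δ}: travel time 73 + fixed 21 = 94.
Compare {H-δ}: travel time 85 + fixed 10 = 95.
All other subsets cost ≥ 92. Minimum total cost: 91.

91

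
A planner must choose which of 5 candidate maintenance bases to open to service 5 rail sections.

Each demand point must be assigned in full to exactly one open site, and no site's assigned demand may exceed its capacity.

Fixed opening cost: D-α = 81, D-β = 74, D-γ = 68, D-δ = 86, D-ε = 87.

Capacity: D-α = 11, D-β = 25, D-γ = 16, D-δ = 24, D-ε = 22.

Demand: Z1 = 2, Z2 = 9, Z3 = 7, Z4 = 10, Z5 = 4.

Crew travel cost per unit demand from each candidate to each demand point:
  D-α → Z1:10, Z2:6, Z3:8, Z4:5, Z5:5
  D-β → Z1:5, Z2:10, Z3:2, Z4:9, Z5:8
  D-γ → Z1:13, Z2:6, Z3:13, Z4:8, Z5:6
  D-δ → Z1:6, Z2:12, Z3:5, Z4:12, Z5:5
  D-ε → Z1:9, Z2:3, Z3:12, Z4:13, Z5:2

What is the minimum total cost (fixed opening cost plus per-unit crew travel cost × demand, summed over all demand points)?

310

Open {D-β, D-ε}; cheapest assignment that respects the capacities:
  D-β (cap 25, load 19): Z1, Z3, Z4 — cost 2×5 + 7×2 + 10×9 = 114
  D-ε (cap 22, load 13): Z2, Z5 — cost 9×3 + 4×2 = 35
  Shipping 149, fixed 161 → total 310.
  Any other capacity-feasible assignment to {D-β, D-ε} ships for at least 149.
Compare {D-β, D-γ}: its best feasible assignment gives total 334.
Compare {D-α, D-β}: its best feasible assignment gives total 351.
Every other set of open sites that can feasibly serve all demand totals ≥ 334 even under its best assignment. Minimum: 310.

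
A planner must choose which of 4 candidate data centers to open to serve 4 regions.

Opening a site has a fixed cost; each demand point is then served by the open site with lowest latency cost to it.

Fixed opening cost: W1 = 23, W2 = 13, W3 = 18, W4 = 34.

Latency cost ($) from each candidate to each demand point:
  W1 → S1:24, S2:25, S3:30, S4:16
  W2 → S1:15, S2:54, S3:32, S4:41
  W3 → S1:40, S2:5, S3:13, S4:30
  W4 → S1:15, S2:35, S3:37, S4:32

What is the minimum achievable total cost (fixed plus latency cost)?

Open {W2, W3}: assign each demand point to its cheapest open site.
  S1→W2 15, S2→W3 5, S3→W3 13, S4→W3 30
  latency cost 63, fixed 31 → total 94.
Compare {W1, W3}: latency cost 58 + fixed 41 = 99.
Compare {W1, W2, W3}: latency cost 49 + fixed 54 = 103.
Compare {W3}: latency cost 88 + fixed 18 = 106.
All other subsets cost ≥ 99. Minimum total cost: 94.

94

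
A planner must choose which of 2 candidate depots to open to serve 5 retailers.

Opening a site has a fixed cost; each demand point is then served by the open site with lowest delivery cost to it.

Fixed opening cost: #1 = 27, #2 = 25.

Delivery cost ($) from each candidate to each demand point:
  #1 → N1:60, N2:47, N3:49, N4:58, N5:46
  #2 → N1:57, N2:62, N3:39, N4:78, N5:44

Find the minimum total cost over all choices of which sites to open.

287

Open {#1}: assign each demand point to its cheapest open site.
  N1→#1 60, N2→#1 47, N3→#1 49, N4→#1 58, N5→#1 46
  delivery cost 260, fixed 27 → total 287.
Compare {#1, #2}: delivery cost 245 + fixed 52 = 297.
Compare {#2}: delivery cost 280 + fixed 25 = 305.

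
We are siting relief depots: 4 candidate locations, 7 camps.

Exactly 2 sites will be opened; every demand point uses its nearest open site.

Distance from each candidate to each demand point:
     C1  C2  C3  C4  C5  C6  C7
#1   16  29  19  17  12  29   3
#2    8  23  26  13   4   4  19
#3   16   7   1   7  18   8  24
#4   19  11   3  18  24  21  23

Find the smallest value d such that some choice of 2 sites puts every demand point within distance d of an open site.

16

Open {#1, #3}.
  Farthest demand point is C1 at distance 16 (to #1); all others are ≤ 16.
With {#2, #3} the worst case is 19.
With {#2, #4} the worst case is 19.
No size-2 selection achieves below 16.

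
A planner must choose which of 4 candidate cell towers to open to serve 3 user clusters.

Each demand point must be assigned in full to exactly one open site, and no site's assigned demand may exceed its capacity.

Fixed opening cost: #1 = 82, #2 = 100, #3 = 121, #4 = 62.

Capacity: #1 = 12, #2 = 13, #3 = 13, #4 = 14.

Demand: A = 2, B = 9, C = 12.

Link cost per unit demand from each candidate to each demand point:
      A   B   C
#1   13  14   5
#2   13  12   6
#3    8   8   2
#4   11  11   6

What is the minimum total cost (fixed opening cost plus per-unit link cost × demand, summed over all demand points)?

325

Open {#1, #4}; cheapest assignment that respects the capacities:
  #1 (cap 12, load 12): C — cost 12×5 = 60
  #4 (cap 14, load 11): A, B — cost 2×11 + 9×11 = 121
  Shipping 181, fixed 144 → total 325.
  Any other capacity-feasible assignment to {#1, #4} ships for at least 181.
Compare {#3, #4}: its best feasible assignment gives total 328.
Compare {#1, #3}: its best feasible assignment gives total 351.
Every other set of open sites that can feasibly serve all demand totals ≥ 328 even under its best assignment. Minimum: 325.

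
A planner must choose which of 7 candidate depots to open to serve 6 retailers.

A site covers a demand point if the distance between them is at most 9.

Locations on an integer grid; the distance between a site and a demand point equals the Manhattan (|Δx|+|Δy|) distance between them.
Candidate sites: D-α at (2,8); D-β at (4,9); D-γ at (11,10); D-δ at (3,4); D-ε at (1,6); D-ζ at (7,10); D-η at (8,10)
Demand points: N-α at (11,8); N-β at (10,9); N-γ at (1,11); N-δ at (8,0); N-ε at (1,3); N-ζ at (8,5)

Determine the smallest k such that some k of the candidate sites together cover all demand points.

Coverage sets (demand points within 9 of each site):
  D-α: {N-α, N-β, N-γ, N-ε, N-ζ}
  D-β: {N-α, N-β, N-γ, N-ε, N-ζ}
  D-γ: {N-α, N-β, N-ζ}
  D-δ: {N-γ, N-δ, N-ε, N-ζ}
  D-ε: {N-γ, N-ε, N-ζ}
  D-ζ: {N-α, N-β, N-γ, N-ζ}
  D-η: {N-α, N-β, N-γ, N-ζ}
No single site covers all 6 demand points.
But {D-α, D-δ} covers everything, so the minimum is 2.

2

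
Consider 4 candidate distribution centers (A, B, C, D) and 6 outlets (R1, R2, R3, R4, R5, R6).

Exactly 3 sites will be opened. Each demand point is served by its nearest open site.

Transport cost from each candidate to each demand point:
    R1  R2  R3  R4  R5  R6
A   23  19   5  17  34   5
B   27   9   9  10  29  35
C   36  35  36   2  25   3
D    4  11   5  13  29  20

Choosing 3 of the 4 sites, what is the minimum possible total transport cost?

Open {B, C, D}.
  R1→D 4, R2→B 9, R3→D 5, R4→C 2, R5→C 25, R6→C 3  ⇒ total 48.
Compare {A, C, D}: total 50.
Compare {A, B, D}: total 62.
No size-3 selection does better; minimum is 48.

48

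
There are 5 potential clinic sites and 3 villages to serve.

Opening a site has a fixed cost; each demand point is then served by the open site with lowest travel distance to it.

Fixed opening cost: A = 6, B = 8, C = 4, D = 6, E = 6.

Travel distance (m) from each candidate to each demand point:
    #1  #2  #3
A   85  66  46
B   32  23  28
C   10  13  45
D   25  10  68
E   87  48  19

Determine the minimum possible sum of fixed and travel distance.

Open {C, E}: assign each demand point to its cheapest open site.
  #1→C 10, #2→C 13, #3→E 19
  travel distance 42, fixed 10 → total 52.
Compare {C, D, E}: travel distance 39 + fixed 16 = 55.
Compare {A, C, E}: travel distance 42 + fixed 16 = 58.
Compare {B, C, E}: travel distance 42 + fixed 18 = 60.
All other subsets cost ≥ 55. Minimum total cost: 52.

52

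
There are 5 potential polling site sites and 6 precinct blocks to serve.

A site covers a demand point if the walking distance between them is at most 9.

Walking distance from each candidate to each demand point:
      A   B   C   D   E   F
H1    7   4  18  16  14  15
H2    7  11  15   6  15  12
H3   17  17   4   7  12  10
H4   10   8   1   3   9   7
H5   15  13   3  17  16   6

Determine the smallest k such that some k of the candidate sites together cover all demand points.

2

Coverage sets (demand points within 9 of each site):
  H1: {A, B}
  H2: {A, D}
  H3: {C, D}
  H4: {B, C, D, E, F}
  H5: {C, F}
No single site covers all 6 demand points.
But {H1, H4} covers everything, so the minimum is 2.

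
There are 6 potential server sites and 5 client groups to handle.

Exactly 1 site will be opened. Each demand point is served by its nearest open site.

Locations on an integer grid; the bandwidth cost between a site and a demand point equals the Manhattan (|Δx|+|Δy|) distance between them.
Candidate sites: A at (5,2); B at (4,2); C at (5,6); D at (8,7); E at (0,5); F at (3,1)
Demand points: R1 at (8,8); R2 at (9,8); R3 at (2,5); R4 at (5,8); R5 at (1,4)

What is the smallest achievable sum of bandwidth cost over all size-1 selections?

23

Open {C}.
  R1→C 5, R2→C 6, R3→C 4, R4→C 2, R5→C 6  ⇒ total 23.
Compare {D}: total 25.
Compare {E}: total 35.
No size-1 selection does better; minimum is 23.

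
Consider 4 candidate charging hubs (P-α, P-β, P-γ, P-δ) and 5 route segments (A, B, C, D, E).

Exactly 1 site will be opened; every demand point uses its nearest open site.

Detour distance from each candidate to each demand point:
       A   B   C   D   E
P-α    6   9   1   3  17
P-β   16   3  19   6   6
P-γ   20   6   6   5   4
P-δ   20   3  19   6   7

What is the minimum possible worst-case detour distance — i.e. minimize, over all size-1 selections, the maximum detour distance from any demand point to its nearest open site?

17

Open {P-α}.
  Farthest demand point is E at detour distance 17 (to P-α); all others are ≤ 17.
With {P-β} the worst case is 19.
With {P-γ} the worst case is 20.
No size-1 selection achieves below 17.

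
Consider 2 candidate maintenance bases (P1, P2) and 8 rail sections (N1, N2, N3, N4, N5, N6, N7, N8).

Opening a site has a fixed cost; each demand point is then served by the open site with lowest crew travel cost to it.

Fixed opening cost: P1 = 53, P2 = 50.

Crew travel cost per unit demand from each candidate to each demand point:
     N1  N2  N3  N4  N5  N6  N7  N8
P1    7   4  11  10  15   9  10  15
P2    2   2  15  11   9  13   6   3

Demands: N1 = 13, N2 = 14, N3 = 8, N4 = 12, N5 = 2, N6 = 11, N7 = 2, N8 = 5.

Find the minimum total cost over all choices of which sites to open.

Open {P1, P2}: assign each demand point to its cheapest open site.
  N1→P2 13×2=26, N2→P2 14×2=28, N3→P1 8×11=88, N4→P1 12×10=120, N5→P2 2×9=18, N6→P1 11×9=99, N7→P2 2×6=12, N8→P2 5×3=15
  crew travel cost 406, fixed 103 → total 509.
Compare {P2}: crew travel cost 494 + fixed 50 = 544.
Compare {P1}: crew travel cost 579 + fixed 53 = 632.

509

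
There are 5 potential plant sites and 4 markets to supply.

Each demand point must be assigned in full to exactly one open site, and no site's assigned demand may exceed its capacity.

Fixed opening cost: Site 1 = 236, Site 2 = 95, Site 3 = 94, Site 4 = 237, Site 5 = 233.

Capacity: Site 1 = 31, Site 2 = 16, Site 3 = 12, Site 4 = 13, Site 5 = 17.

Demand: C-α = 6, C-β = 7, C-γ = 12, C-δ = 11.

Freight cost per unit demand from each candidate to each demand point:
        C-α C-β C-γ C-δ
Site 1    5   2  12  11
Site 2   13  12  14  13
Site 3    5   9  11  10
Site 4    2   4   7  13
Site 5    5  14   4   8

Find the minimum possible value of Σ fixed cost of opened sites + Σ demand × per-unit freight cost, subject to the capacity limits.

Open {Site 1, Site 3}; cheapest assignment that respects the capacities:
  Site 1 (cap 31, load 24): C-α, C-β, C-δ — cost 6×5 + 7×2 + 11×11 = 165
  Site 3 (cap 12, load 12): C-γ — cost 12×11 = 132
  Shipping 297, fixed 330 → total 627.
  Any other capacity-feasible assignment to {Site 1, Site 3} ships for at least 297.
Compare {Site 1, Site 2}: its best feasible assignment gives total 662.
Compare {Site 1, Site 5}: its best feasible assignment gives total 682.
Every other set of open sites that can feasibly serve all demand totals ≥ 662 even under its best assignment. Minimum: 627.

627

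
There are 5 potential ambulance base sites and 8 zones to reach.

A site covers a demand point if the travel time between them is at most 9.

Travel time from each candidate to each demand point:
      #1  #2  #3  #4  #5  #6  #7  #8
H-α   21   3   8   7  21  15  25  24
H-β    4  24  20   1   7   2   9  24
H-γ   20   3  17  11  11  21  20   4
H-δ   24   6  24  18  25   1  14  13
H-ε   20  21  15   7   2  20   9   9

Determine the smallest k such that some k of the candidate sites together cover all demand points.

3

Coverage sets (demand points within 9 of each site):
  H-α: {#2, #3, #4}
  H-β: {#1, #4, #5, #6, #7}
  H-γ: {#2, #8}
  H-δ: {#2, #6}
  H-ε: {#4, #5, #7, #8}
No 2 sites suffice: every size-2 union leaves at least one demand point uncovered.
But {H-α, H-β, H-γ} covers everything, so the minimum is 3.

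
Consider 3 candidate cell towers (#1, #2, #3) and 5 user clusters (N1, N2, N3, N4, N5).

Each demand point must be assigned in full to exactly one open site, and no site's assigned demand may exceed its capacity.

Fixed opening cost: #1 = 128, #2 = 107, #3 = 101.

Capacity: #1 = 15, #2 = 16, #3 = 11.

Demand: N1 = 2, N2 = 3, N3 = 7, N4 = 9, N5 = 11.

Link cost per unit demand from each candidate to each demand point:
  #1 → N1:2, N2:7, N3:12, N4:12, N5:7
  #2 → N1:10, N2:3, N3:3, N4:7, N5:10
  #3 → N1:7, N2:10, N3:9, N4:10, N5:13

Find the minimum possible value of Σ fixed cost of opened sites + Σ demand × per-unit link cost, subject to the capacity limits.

531

Open {#1, #2, #3}; cheapest assignment that respects the capacities:
  #1 (cap 15, load 13): N1, N5 — cost 2×2 + 11×7 = 81
  #2 (cap 16, load 16): N3, N4 — cost 7×3 + 9×7 = 84
  #3 (cap 11, load 3): N2 — cost 3×10 = 30
  Shipping 195, fixed 336 → total 531.
  Any other capacity-feasible assignment to {#1, #2, #3} ships for at least 195.
Total demand is 32 and no other set of sites has combined capacity ≥ 32, so {#1, #2, #3} is the only feasible choice of open sites. Minimum: 531.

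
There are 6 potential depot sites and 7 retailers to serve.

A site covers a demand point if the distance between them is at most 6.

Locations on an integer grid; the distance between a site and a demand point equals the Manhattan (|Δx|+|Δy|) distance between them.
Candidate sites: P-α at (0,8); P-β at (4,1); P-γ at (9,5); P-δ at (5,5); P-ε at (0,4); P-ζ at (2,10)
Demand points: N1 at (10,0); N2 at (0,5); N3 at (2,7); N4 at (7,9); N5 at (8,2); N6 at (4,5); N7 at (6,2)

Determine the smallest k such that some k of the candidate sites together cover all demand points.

2

Coverage sets (demand points within 6 of each site):
  P-α: {N2, N3}
  P-β: {N5, N6, N7}
  P-γ: {N1, N4, N5, N6, N7}
  P-δ: {N2, N3, N4, N5, N6, N7}
  P-ε: {N2, N3, N6}
  P-ζ: {N3, N4}
No single site covers all 7 demand points.
But {P-α, P-γ} covers everything, so the minimum is 2.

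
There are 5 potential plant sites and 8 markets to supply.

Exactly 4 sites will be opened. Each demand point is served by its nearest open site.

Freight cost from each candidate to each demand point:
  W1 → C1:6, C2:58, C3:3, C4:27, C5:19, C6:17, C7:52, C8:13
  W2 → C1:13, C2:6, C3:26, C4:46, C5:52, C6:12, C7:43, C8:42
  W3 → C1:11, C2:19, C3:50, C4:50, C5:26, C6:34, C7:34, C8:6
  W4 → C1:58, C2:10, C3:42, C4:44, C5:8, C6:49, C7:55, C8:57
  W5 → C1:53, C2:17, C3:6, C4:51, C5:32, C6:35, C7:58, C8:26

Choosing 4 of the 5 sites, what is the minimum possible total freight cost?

Open {W1, W2, W3, W4}.
  C1→W1 6, C2→W2 6, C3→W1 3, C4→W1 27, C5→W4 8, C6→W2 12, C7→W3 34, C8→W3 6  ⇒ total 102.
Compare {W1, W3, W4, W5}: total 111.
Compare {W1, W2, W3, W5}: total 113.
No size-4 selection does better; minimum is 102.

102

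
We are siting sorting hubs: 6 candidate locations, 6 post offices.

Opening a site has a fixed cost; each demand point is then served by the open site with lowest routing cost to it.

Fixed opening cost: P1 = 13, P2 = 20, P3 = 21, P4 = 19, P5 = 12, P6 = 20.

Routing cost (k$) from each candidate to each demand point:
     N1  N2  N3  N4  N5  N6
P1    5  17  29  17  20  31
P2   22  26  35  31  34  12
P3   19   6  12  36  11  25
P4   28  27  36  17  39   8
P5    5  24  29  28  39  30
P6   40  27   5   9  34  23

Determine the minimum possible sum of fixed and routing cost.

110

Open {P1, P3}: assign each demand point to its cheapest open site.
  N1→P1 5, N2→P3 6, N3→P3 12, N4→P1 17, N5→P3 11, N6→P3 25
  routing cost 76, fixed 34 → total 110.
Compare {P3, P4, P5}: routing cost 59 + fixed 52 = 111.
Compare {P1, P6}: routing cost 79 + fixed 33 = 112.
Compare {P1, P3, P4}: routing cost 59 + fixed 53 = 112.
All other subsets cost ≥ 111. Minimum total cost: 110.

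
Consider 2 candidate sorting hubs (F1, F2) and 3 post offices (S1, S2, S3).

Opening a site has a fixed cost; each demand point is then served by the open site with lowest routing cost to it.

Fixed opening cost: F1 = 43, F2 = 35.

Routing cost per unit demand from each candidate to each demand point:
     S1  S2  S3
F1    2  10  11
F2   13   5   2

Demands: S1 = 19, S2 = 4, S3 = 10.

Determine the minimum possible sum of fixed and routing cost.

Open {F1, F2}: assign each demand point to its cheapest open site.
  S1→F1 19×2=38, S2→F2 4×5=20, S3→F2 10×2=20
  routing cost 78, fixed 78 → total 156.
Compare {F1}: routing cost 188 + fixed 43 = 231.
Compare {F2}: routing cost 287 + fixed 35 = 322.

156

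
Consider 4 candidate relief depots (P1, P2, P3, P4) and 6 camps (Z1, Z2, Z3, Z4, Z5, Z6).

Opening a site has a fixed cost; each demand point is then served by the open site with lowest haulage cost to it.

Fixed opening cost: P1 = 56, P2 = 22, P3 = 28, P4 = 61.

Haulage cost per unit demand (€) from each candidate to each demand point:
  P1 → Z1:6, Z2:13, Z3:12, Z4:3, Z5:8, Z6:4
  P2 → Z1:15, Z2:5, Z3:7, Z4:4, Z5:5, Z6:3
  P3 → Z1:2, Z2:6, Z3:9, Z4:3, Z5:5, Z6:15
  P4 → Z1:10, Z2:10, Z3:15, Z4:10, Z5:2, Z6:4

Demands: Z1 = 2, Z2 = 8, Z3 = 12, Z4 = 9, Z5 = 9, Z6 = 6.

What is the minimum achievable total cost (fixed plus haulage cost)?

Open {P2, P3}: assign each demand point to its cheapest open site.
  Z1→P3 2×2=4, Z2→P2 8×5=40, Z3→P2 12×7=84, Z4→P3 9×3=27, Z5→P2 9×5=45, Z6→P2 6×3=18
  haulage cost 218, fixed 50 → total 268.
Compare {P2}: haulage cost 253 + fixed 22 = 275.
Compare {P2, P4}: haulage cost 216 + fixed 83 = 299.
Compare {P2, P3, P4}: haulage cost 191 + fixed 111 = 302.
All other subsets cost ≥ 275. Minimum total cost: 268.

268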